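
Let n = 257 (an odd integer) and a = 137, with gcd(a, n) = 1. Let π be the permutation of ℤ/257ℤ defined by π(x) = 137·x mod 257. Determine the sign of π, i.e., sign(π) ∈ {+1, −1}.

Orbit of 64 under x↦137x: [64, 30, 255, 240, 241, 121, 129]… (length divides ord_257(137)).
9 cycles of lengths [32, 32, 32, 32, 32, 32, 32, 32, 1].
n − c = 257 − 9 = 248; sign = (−1)^248 = +1.
(137|257)_J = +1 (Zolotarev's lemma cross-check).

+1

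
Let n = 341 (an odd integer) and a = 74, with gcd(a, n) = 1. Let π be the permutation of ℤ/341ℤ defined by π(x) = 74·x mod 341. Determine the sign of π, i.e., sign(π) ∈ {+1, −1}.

Orbit of 116 under x↦74x: [116, 59, 274, 157, 24, 71, 139]… (length divides ord_341(74)).
π_74 has 13 disjoint cycles with lengths [30, 30, 30, 30, 30, 30, 30, 30, 30, 30, 30, 10, 1] on {0,…,340}.
341 − 13 = 328 transpositions; sign(π) = (−1)^328 = +1.
(74|341)_J = +1 (Zolotarev's lemma cross-check).

+1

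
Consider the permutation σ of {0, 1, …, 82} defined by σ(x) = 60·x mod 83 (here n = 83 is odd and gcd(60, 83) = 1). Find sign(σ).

-1

Orbit of 18 under x↦60x: [18, 1, 60, 31, 34, 48, 58]… (length divides ord_83(60)).
Cycle type of π: 82 + 1; total 2 cycles.
2 cycles on 83: each ℓ→(−1)^(ℓ−1), product (−1)^81 = -1.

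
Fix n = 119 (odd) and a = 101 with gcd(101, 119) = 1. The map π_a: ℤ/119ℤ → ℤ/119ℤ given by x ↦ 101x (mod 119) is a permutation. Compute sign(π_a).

-1

Trace 101: π^k(101) = [101, 86, 118, 18, 33, 1] for k=0..5.
π_101 has 26 disjoint cycles with lengths [6, 6, 6, 6, 6, 6, 6, 6, 6, 6, 6, 6, 6, 6, 6, 6, 6, 2, 2, 2, 2, 2, 2, 2, 2, 1] on {0,…,118}.
119 − 26 = 93 transpositions; sign(π) = (−1)^93 = -1.
Via Zolotarev, sign(π_{101}) = (101|119) = -1.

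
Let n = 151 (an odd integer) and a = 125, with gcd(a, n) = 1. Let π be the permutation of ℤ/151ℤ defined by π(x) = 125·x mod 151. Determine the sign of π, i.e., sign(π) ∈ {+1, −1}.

+1

Trace 8: π^k(8) = [8, 94, 123, 124, 98, 19, 110] for k=0..6.
Cycle lengths of π_125 on ℤ/151ℤ: [25, 25, 25, 25, 25, 25, 1]; 7 cycles in total.
sign(π) = (−1)^{n − #cycles} = (−1)^{151−7} = (−1)^144 = +1.
Check: (125/151) = +1 by Zolotarev.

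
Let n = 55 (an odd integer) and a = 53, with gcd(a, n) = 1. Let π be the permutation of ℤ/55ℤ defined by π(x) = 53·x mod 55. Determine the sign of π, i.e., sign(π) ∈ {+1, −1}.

-1

Orbit of 4 under x↦53x: [4, 47, 16, 23, 9, 37, 36]… (length divides ord_55(53)).
Cycle type of π: 20×2 + 5×2 + 4 + 1; total 6 cycles.
sign(π) = (−1)^{n − #cycles} = (−1)^{55−6} = (−1)^49 = -1.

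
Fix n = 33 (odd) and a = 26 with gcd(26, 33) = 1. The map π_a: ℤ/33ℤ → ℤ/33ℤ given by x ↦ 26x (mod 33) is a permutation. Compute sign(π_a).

Start at x=4: 4 → 5 → 31 → 14 → 1 → 26 → 16 → … (one orbit).
Decompose π into cycles: lengths [10, 10, 5, 5, 2, 1] (6 cycles, including the fixed point 0).
sign(π) = (−1)^{n − #cycles} = (−1)^{33−6} = (−1)^27 = -1.
(26|33)_J = -1 (Zolotarev's lemma cross-check).

-1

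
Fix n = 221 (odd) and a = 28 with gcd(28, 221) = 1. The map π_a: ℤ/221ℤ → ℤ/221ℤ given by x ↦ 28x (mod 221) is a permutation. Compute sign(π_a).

+1

Orbit of 25 under x↦28x: [25, 37, 152, 57, 49, 46, 183]… (length divides ord_221(28)).
π_28 has 7 disjoint cycles with lengths [48, 48, 48, 48, 16, 12, 1] on {0,…,220}.
With 7 cycles on 221 points, sign = (−1)^{221−7} = +1.
(28|221)_J = +1 (Zolotarev's lemma cross-check).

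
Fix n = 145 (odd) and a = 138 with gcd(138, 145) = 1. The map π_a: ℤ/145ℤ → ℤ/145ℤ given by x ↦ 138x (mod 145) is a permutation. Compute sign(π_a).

Start at x=33: 33 → 59 → 22 → 136 → 63 → 139 → 42 → … (one orbit).
The orbit structure of x ↦ 138x mod 145: 8 orbits of sizes [28, 28, 28, 28, 14, 14, 4, 1].
Σ(ℓ_i−1) = 145−8 = 137; sign = (−1)^137 = -1.
(138|145)_J = -1 (Zolotarev's lemma cross-check).

-1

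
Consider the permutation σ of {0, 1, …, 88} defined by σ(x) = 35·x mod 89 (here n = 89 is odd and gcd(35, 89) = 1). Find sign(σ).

Start at x=46: 46 → 8 → 13 → 10 → 83 → 57 → 37 → … (one orbit).
Decompose π into cycles: lengths [88, 1] (2 cycles, including the fixed point 0).
2 cycles on 89: each ℓ→(−1)^(ℓ−1), product (−1)^87 = -1.
(35|89)_J = -1 (Zolotarev's lemma cross-check).

-1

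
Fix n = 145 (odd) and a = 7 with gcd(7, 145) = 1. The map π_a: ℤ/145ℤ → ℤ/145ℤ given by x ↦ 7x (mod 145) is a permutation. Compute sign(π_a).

Start at x=139: 139 → 103 → 141 → 117 → 94 → 78 → 111 → … (one orbit).
10 cycles of lengths [28, 28, 28, 28, 7, 7, 7, 7, 4, 1].
10 cycles on 145: each ℓ→(−1)^(ℓ−1), product (−1)^135 = -1.
Via Zolotarev, sign(π_{7}) = (7|145) = -1.

-1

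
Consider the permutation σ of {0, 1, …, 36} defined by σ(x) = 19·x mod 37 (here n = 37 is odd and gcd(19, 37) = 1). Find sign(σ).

Start at x=4: 4 → 2 → 1 → 19 → 28 → 14 → 7 → … (one orbit).
The orbit structure of x ↦ 19x mod 37: 2 orbits of sizes [36, 1].
2 cycles on 37: each ℓ→(−1)^(ℓ−1), product (−1)^35 = -1.
Via Zolotarev, sign(π_{19}) = (19|37) = -1.

-1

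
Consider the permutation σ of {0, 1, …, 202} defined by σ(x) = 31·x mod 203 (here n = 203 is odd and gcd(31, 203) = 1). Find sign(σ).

Orbit of 190 under x↦31x: [190, 3, 93, 41, 53, 19, 183]… (length divides ord_203(31)).
The orbit structure of x ↦ 31x mod 203: 5 orbits of sizes [84, 84, 28, 6, 1].
sign(π) = (−1)^{n − #cycles} = (−1)^{203−5} = (−1)^198 = +1.
Check: (31/203) = +1 by Zolotarev.

+1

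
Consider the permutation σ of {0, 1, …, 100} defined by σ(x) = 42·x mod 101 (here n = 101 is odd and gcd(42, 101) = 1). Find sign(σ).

-1

Trace 86: π^k(86) = [86, 77, 2, 84, 94, 9, 75] for k=0..6.
Cycle type of π: 100 + 1; total 2 cycles.
101 − 2 = 99 transpositions; sign(π) = (−1)^99 = -1.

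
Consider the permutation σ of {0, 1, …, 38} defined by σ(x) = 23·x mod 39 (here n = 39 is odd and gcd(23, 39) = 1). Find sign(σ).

Trace 16: π^k(16) = [16, 17, 1, 23, 22, 38] for k=0..5.
8 cycles of lengths [6, 6, 6, 6, 6, 6, 2, 1].
39 − 8 = 31 transpositions; sign(π) = (−1)^31 = -1.

-1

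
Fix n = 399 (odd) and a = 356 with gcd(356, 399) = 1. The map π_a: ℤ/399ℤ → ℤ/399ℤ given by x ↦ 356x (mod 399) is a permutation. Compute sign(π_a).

-1

Trace 356: π^k(356) = [356, 253, 293, 169, 314, 64, 41] for k=0..6.
32 cycles of lengths [18, 18, 18, 18, 18, 18, 18, 18, 18, 18, 18, 18, 18, 18, 18, 18, 18, 18, 18, 18, 18, 2, 2, 2, 2, 2, 2, 2, 2, 2, 2, 1].
n − c = 399 − 32 = 367; sign = (−1)^367 = -1.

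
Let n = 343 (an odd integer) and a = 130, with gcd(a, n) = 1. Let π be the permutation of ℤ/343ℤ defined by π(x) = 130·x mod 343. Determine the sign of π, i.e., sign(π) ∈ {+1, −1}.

+1

Trace 331: π^k(331) = [331, 155, 256, 9, 141, 151, 79] for k=0..6.
Cycle type of π: 147×2 + 21×2 + 3×2 + 1; total 7 cycles.
Σ(ℓ_i−1) = 343−7 = 336; sign = (−1)^336 = +1.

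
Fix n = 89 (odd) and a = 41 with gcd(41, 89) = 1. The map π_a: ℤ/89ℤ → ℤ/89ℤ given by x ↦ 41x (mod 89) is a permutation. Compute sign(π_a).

-1

Start at x=51: 51 → 44 → 24 → 5 → 27 → 39 → 86 → … (one orbit).
Cycle lengths of π_41 on ℤ/89ℤ: [88, 1]; 2 cycles in total.
89 − 2 = 87 transpositions; sign(π) = (−1)^87 = -1.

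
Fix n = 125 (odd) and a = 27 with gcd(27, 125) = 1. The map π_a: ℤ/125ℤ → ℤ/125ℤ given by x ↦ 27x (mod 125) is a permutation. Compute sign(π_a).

Trace 14: π^k(14) = [14, 3, 81, 62, 49, 73, 96] for k=0..6.
The orbit structure of x ↦ 27x mod 125: 4 orbits of sizes [100, 20, 4, 1].
125 − 4 = 121 transpositions; sign(π) = (−1)^121 = -1.
The Jacobi symbol (27|125) = -1 (Zolotarev) agrees.

-1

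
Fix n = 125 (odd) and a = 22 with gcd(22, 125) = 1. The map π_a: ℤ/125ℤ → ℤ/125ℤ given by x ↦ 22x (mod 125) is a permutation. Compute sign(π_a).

-1

Orbit of 96 under x↦22x: [96, 112, 89, 83, 76, 47, 34]… (length divides ord_125(22)).
π_22 has 4 disjoint cycles with lengths [100, 20, 4, 1] on {0,…,124}.
sign(π) = (−1)^{n − #cycles} = (−1)^{125−4} = (−1)^121 = -1.
Check: (22/125) = -1 by Zolotarev.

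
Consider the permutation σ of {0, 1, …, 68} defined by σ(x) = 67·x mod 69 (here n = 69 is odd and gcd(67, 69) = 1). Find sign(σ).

Trace 25: π^k(25) = [25, 19, 31, 7, 55, 28, 13] for k=0..6.
6 cycles of lengths [22, 22, 22, 1, 1, 1].
69 − 6 = 63 transpositions; sign(π) = (−1)^63 = -1.

-1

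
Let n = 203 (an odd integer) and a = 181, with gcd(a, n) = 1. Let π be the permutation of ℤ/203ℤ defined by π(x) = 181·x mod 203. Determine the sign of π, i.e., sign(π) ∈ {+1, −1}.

-1

Orbit of 141 under x↦181x: [141, 146, 36, 20, 169, 139, 190]… (length divides ord_203(181)).
Cycle type of π: 14×12 + 7×4 + 2×3 + 1; total 20 cycles.
Σ(ℓ_i−1) = 203−20 = 183; sign = (−1)^183 = -1.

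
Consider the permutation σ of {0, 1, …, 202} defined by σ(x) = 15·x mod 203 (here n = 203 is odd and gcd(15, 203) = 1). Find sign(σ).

-1

Start at x=148: 148 → 190 → 8 → 120 → 176 → 1 → 15 → … (one orbit).
The orbit structure of x ↦ 15x mod 203: 14 orbits of sizes [28, 28, 28, 28, 28, 28, 28, 1, 1, 1, 1, 1, 1, 1].
n − c = 203 − 14 = 189; sign = (−1)^189 = -1.
(15|203)_J = -1 (Zolotarev's lemma cross-check).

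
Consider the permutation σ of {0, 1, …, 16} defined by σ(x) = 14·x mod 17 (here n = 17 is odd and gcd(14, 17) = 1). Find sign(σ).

Orbit of 9 under x↦14x: [9, 7, 13, 12, 15, 6, 16]… (length divides ord_17(14)).
Cycle lengths of π_14 on ℤ/17ℤ: [16, 1]; 2 cycles in total.
sign(π) = (−1)^{n − #cycles} = (−1)^{17−2} = (−1)^15 = -1.
Via Zolotarev, sign(π_{14}) = (14|17) = -1.

-1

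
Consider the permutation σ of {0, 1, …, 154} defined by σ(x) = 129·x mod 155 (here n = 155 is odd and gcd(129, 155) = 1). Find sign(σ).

Trace 56: π^k(56) = [56, 94, 36, 149, 1, 129] for k=0..5.
33 cycles of lengths [6, 6, 6, 6, 6, 6, 6, 6, 6, 6, 6, 6, 6, 6, 6, 6, 6, 6, 6, 6, 3, 3, 3, 3, 3, 3, 3, 3, 3, 3, 2, 2, 1].
n − c = 155 − 33 = 122; sign = (−1)^122 = +1.

+1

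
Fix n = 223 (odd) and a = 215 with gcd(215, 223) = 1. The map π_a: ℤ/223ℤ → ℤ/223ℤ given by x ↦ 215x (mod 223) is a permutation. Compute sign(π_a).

Start at x=206: 206 → 136 → 27 → 7 → 167 → 2 → 207 → … (one orbit).
The orbit structure of x ↦ 215x mod 223: 4 orbits of sizes [74, 74, 74, 1].
223 − 4 = 219 transpositions; sign(π) = (−1)^219 = -1.
The Jacobi symbol (215|223) = -1 (Zolotarev) agrees.

-1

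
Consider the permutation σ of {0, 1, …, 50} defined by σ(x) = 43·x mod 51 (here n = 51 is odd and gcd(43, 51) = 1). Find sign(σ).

+1

Start at x=1: 1 → 43 → 13 → 49 → 16 → 25 → 4 → … (one orbit).
9 cycles of lengths [8, 8, 8, 8, 8, 8, 1, 1, 1].
With 9 cycles on 51 points, sign = (−1)^{51−9} = +1.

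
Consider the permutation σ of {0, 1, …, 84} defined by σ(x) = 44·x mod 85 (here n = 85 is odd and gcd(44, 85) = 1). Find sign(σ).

-1

Orbit of 24 under x↦44x: [24, 36, 54, 81, 79, 76, 29]… (length divides ord_85(44)).
The orbit structure of x ↦ 44x mod 85: 8 orbits of sizes [16, 16, 16, 16, 16, 2, 2, 1].
With 8 cycles on 85 points, sign = (−1)^{85−8} = -1.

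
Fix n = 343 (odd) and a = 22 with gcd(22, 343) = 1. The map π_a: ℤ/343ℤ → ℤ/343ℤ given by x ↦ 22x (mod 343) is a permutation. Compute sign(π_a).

+1

Start at x=169: 169 → 288 → 162 → 134 → 204 → 29 → 295 → … (one orbit).
19 cycles of lengths [49, 49, 49, 49, 49, 49, 7, 7, 7, 7, 7, 7, 1, 1, 1, 1, 1, 1, 1].
19 cycles on 343: each ℓ→(−1)^(ℓ−1), product (−1)^324 = +1.
Check: (22/343) = +1 by Zolotarev.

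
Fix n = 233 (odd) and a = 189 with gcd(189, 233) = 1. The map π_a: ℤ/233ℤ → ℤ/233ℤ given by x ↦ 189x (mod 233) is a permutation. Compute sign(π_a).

-1

Start at x=188: 188 → 116 → 22 → 197 → 186 → 204 → 111 → … (one orbit).
The orbit structure of x ↦ 189x mod 233: 2 orbits of sizes [232, 1].
233 − 2 = 231 transpositions; sign(π) = (−1)^231 = -1.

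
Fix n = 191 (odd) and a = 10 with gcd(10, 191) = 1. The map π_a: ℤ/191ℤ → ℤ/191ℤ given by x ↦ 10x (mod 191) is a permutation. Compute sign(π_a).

Start at x=121: 121 → 64 → 67 → 97 → 15 → 150 → 163 → … (one orbit).
Cycle type of π: 95×2 + 1; total 3 cycles.
sign(π) = (−1)^{n − #cycles} = (−1)^{191−3} = (−1)^188 = +1.
The Jacobi symbol (10|191) = +1 (Zolotarev) agrees.

+1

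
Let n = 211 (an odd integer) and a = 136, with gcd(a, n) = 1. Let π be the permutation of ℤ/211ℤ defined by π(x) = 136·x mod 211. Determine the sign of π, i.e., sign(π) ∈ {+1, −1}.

+1

Start at x=83: 83 → 105 → 143 → 36 → 43 → 151 → 69 → … (one orbit).
Decompose π into cycles: lengths [105, 105, 1] (3 cycles, including the fixed point 0).
3 cycles on 211: each ℓ→(−1)^(ℓ−1), product (−1)^208 = +1.
(136|211)_J = +1 (Zolotarev's lemma cross-check).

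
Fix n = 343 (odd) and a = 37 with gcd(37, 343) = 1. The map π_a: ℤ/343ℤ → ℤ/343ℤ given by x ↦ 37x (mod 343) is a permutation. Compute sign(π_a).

Start at x=144: 144 → 183 → 254 → 137 → 267 → 275 → 228 → … (one orbit).
Decompose π into cycles: lengths [147, 147, 21, 21, 3, 3, 1] (7 cycles, including the fixed point 0).
sign(π) = (−1)^{n − #cycles} = (−1)^{343−7} = (−1)^336 = +1.
The Jacobi symbol (37|343) = +1 (Zolotarev) agrees.

+1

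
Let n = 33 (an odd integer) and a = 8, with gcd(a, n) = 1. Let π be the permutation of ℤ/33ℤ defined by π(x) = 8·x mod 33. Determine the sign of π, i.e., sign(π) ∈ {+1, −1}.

Trace 29: π^k(29) = [29, 1, 8, 31, 17, 4, 32] for k=0..6.
Cycle type of π: 10×3 + 2 + 1; total 5 cycles.
sign(π) = (−1)^{n − #cycles} = (−1)^{33−5} = (−1)^28 = +1.
The Jacobi symbol (8|33) = +1 (Zolotarev) agrees.

+1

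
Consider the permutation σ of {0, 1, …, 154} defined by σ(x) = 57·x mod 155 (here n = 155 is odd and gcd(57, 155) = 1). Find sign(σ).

+1

Orbit of 88 under x↦57x: [88, 56, 92, 129, 68, 1, 57]… (length divides ord_155(57)).
π_57 has 17 disjoint cycles with lengths [12, 12, 12, 12, 12, 12, 12, 12, 12, 12, 6, 6, 6, 6, 6, 4, 1] on {0,…,154}.
Σ(ℓ_i−1) = 155−17 = 138; sign = (−1)^138 = +1.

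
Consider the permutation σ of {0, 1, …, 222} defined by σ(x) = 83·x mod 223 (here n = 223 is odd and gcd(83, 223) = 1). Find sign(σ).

Orbit of 200 under x↦83x: [200, 98, 106, 101, 132, 29, 177]… (length divides ord_223(83)).
The orbit structure of x ↦ 83x mod 223: 3 orbits of sizes [111, 111, 1].
223 − 3 = 220 transpositions; sign(π) = (−1)^220 = +1.
Via Zolotarev, sign(π_{83}) = (83|223) = +1.

+1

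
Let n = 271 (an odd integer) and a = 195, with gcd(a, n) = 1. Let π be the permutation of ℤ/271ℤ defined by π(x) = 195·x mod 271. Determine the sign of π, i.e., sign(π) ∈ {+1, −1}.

+1

Orbit of 141 under x↦195x: [141, 124, 61, 242, 36, 245, 79]… (length divides ord_271(195)).
Decompose π into cycles: lengths [135, 135, 1] (3 cycles, including the fixed point 0).
n − c = 271 − 3 = 268; sign = (−1)^268 = +1.
Check: (195/271) = +1 by Zolotarev.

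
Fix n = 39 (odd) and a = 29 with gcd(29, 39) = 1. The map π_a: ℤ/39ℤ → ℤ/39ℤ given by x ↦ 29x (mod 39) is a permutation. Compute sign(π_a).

-1

Orbit of 1 under x↦29x: [1, 29, 22, 14, 16, 35]… (length divides ord_39(29)).
Cycle type of π: 6×4 + 3×4 + 2 + 1; total 10 cycles.
10 cycles on 39: each ℓ→(−1)^(ℓ−1), product (−1)^29 = -1.
Check: (29/39) = -1 by Zolotarev.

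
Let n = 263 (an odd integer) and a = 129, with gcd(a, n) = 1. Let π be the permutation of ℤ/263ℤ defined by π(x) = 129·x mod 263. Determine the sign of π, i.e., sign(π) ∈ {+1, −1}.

Start at x=192: 192 → 46 → 148 → 156 → 136 → 186 → 61 → … (one orbit).
The orbit structure of x ↦ 129x mod 263: 3 orbits of sizes [131, 131, 1].
Σ(ℓ_i−1) = 263−3 = 260; sign = (−1)^260 = +1.
Via Zolotarev, sign(π_{129}) = (129|263) = +1.

+1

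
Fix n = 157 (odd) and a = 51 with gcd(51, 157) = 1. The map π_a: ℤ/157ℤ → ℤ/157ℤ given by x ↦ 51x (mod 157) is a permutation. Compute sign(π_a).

Orbit of 113 under x↦51x: [113, 111, 9, 145, 16, 31, 11]… (length divides ord_157(51)).
π_51 has 3 disjoint cycles with lengths [78, 78, 1] on {0,…,156}.
n − c = 157 − 3 = 154; sign = (−1)^154 = +1.
The Jacobi symbol (51|157) = +1 (Zolotarev) agrees.

+1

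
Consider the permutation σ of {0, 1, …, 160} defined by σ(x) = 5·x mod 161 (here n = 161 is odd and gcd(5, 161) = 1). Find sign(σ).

+1

Orbit of 81 under x↦5x: [81, 83, 93, 143, 71, 33, 4]… (length divides ord_161(5)).
Cycle type of π: 66×2 + 22 + 6 + 1; total 5 cycles.
Σ(ℓ_i−1) = 161−5 = 156; sign = (−1)^156 = +1.
Check: (5/161) = +1 by Zolotarev.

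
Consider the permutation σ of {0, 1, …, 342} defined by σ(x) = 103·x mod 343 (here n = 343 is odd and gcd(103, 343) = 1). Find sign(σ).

-1

Orbit of 40 under x↦103x: [40, 4, 69, 247, 59, 246, 299]… (length divides ord_343(103)).
π_103 has 4 disjoint cycles with lengths [294, 42, 6, 1] on {0,…,342}.
sign(π) = (−1)^{n − #cycles} = (−1)^{343−4} = (−1)^339 = -1.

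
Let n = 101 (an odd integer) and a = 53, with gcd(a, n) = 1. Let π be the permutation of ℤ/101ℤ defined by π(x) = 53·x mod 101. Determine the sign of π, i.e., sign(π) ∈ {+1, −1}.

-1

Orbit of 72 under x↦53x: [72, 79, 46, 14, 35, 37, 42]… (length divides ord_101(53)).
Cycle lengths of π_53 on ℤ/101ℤ: [100, 1]; 2 cycles in total.
sign(π) = (−1)^{n − #cycles} = (−1)^{101−2} = (−1)^99 = -1.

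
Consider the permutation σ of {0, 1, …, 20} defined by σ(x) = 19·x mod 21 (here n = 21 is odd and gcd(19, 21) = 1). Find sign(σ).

-1

Orbit of 19 under x↦19x: [19, 4, 13, 16, 10, 1]… (length divides ord_21(19)).
π_19 has 6 disjoint cycles with lengths [6, 6, 6, 1, 1, 1] on {0,…,20}.
6 cycles on 21: each ℓ→(−1)^(ℓ−1), product (−1)^15 = -1.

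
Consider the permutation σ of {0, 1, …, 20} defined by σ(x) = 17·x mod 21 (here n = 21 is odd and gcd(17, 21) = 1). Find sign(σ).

+1

Start at x=16: 16 → 20 → 4 → 5 → 1 → 17 → 16 (one orbit).
Cycle type of π: 6×3 + 2 + 1; total 5 cycles.
sign(π) = (−1)^{n − #cycles} = (−1)^{21−5} = (−1)^16 = +1.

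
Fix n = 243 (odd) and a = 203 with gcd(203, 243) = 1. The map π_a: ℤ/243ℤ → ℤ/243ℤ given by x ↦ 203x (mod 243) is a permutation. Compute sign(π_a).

Start at x=223: 223 → 71 → 76 → 119 → 100 → 131 → 106 → … (one orbit).
Decompose π into cycles: lengths [162, 54, 18, 6, 2, 1] (6 cycles, including the fixed point 0).
sign(π) = (−1)^{n − #cycles} = (−1)^{243−6} = (−1)^237 = -1.

-1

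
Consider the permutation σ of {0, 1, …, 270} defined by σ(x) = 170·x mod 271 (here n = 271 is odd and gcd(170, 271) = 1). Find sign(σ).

+1

Start at x=79: 79 → 151 → 196 → 258 → 229 → 177 → 9 → … (one orbit).
The orbit structure of x ↦ 170x mod 271: 3 orbits of sizes [135, 135, 1].
271 − 3 = 268 transpositions; sign(π) = (−1)^268 = +1.
(170|271)_J = +1 (Zolotarev's lemma cross-check).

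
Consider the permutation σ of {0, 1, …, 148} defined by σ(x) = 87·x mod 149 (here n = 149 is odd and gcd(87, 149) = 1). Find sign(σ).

Start at x=20: 20 → 101 → 145 → 99 → 120 → 10 → 125 → … (one orbit).
Cycle lengths of π_87 on ℤ/149ℤ: [148, 1]; 2 cycles in total.
2 cycles on 149: each ℓ→(−1)^(ℓ−1), product (−1)^147 = -1.

-1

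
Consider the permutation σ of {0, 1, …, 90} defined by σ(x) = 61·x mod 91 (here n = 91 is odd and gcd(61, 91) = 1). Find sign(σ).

Trace 81: π^k(81) = [81, 27, 9, 3, 1, 61] for k=0..5.
18 cycles of lengths [6, 6, 6, 6, 6, 6, 6, 6, 6, 6, 6, 6, 6, 3, 3, 3, 3, 1].
n − c = 91 − 18 = 73; sign = (−1)^73 = -1.
Check: (61/91) = -1 by Zolotarev.

-1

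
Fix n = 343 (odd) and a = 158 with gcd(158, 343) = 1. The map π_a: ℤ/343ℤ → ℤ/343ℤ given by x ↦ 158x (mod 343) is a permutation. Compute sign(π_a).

+1

Trace 44: π^k(44) = [44, 92, 130, 303, 197, 256, 317] for k=0..6.
Cycle lengths of π_158 on ℤ/343ℤ: [147, 147, 21, 21, 3, 3, 1]; 7 cycles in total.
With 7 cycles on 343 points, sign = (−1)^{343−7} = +1.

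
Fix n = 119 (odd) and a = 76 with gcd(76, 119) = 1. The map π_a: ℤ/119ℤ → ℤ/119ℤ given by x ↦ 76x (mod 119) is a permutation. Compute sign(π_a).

Start at x=106: 106 → 83 → 1 → 76 → 64 → 104 → 50 → … (one orbit).
Cycle lengths of π_76 on ℤ/119ℤ: [8, 8, 8, 8, 8, 8, 8, 8, 8, 8, 8, 8, 8, 8, 2, 2, 2, 1]; 18 cycles in total.
18 cycles on 119: each ℓ→(−1)^(ℓ−1), product (−1)^101 = -1.
The Jacobi symbol (76|119) = -1 (Zolotarev) agrees.

-1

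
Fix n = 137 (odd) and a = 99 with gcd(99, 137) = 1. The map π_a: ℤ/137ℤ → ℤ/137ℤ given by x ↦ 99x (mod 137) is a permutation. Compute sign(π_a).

Start at x=15: 15 → 115 → 14 → 16 → 77 → 88 → 81 → … (one orbit).
Cycle lengths of π_99 on ℤ/137ℤ: [34, 34, 34, 34, 1]; 5 cycles in total.
sign(π) = (−1)^{n − #cycles} = (−1)^{137−5} = (−1)^132 = +1.
Zolotarev: (99|137) = +1, matching the cycle-count sign.

+1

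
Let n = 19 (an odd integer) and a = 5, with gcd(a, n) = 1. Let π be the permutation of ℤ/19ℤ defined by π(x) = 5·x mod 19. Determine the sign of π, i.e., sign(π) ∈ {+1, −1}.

Trace 1: π^k(1) = [1, 5, 6, 11, 17, 9, 7] for k=0..6.
Cycle type of π: 9×2 + 1; total 3 cycles.
With 3 cycles on 19 points, sign = (−1)^{19−3} = +1.
(5|19)_J = +1 (Zolotarev's lemma cross-check).

+1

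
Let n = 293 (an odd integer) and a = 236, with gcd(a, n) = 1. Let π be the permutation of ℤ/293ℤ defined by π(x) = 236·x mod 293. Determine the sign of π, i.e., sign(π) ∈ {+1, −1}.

+1

Orbit of 24 under x↦236x: [24, 97, 38, 178, 109, 233, 197]… (length divides ord_293(236)).
π_236 has 3 disjoint cycles with lengths [146, 146, 1] on {0,…,292}.
3 cycles on 293: each ℓ→(−1)^(ℓ−1), product (−1)^290 = +1.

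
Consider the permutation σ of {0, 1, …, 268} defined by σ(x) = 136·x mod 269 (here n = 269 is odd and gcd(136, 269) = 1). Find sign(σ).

+1

Orbit of 224 under x↦136x: [224, 67, 235, 218, 58, 87, 265]… (length divides ord_269(136)).
The orbit structure of x ↦ 136x mod 269: 5 orbits of sizes [67, 67, 67, 67, 1].
269 − 5 = 264 transpositions; sign(π) = (−1)^264 = +1.
Via Zolotarev, sign(π_{136}) = (136|269) = +1.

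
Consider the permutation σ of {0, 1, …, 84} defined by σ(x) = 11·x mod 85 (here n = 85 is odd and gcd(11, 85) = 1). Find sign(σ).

-1

Orbit of 36 under x↦11x: [36, 56, 21, 61, 76, 71, 16]… (length divides ord_85(11)).
π_11 has 10 disjoint cycles with lengths [16, 16, 16, 16, 16, 1, 1, 1, 1, 1] on {0,…,84}.
sign(π) = (−1)^{n − #cycles} = (−1)^{85−10} = (−1)^75 = -1.
The Jacobi symbol (11|85) = -1 (Zolotarev) agrees.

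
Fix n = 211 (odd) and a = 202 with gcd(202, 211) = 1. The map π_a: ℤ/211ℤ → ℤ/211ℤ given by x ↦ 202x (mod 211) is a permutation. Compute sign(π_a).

-1

Trace 39: π^k(39) = [39, 71, 205, 54, 147, 154, 91] for k=0..6.
2 cycles of lengths [210, 1].
Σ(ℓ_i−1) = 211−2 = 209; sign = (−1)^209 = -1.
Via Zolotarev, sign(π_{202}) = (202|211) = -1.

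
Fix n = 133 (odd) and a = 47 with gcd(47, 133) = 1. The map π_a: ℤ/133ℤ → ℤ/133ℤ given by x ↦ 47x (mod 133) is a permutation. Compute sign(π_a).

Start at x=64: 64 → 82 → 130 → 125 → 23 → 17 → 1 → … (one orbit).
π_47 has 10 disjoint cycles with lengths [18, 18, 18, 18, 18, 18, 9, 9, 6, 1] on {0,…,132}.
sign(π) = (−1)^{n − #cycles} = (−1)^{133−10} = (−1)^123 = -1.
Zolotarev: (47|133) = -1, matching the cycle-count sign.

-1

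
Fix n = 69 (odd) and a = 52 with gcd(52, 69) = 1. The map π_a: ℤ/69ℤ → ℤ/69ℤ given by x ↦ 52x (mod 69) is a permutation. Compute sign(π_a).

Orbit of 16 under x↦52x: [16, 4, 1, 52, 13, 55, 31]… (length divides ord_69(52)).
The orbit structure of x ↦ 52x mod 69: 9 orbits of sizes [11, 11, 11, 11, 11, 11, 1, 1, 1].
n − c = 69 − 9 = 60; sign = (−1)^60 = +1.

+1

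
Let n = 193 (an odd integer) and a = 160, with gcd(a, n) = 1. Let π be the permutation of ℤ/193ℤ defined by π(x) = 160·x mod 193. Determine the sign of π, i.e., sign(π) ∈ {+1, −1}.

Trace 185: π^k(185) = [185, 71, 166, 119, 126, 88, 184] for k=0..6.
Cycle type of π: 64×3 + 1; total 4 cycles.
Σ(ℓ_i−1) = 193−4 = 189; sign = (−1)^189 = -1.

-1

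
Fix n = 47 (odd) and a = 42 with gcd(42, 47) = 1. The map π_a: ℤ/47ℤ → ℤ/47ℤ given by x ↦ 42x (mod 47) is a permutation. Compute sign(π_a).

Orbit of 24 under x↦42x: [24, 21, 36, 8, 7, 12, 34]… (length divides ord_47(42)).
π_42 has 3 disjoint cycles with lengths [23, 23, 1] on {0,…,46}.
3 cycles on 47: each ℓ→(−1)^(ℓ−1), product (−1)^44 = +1.
The Jacobi symbol (42|47) = +1 (Zolotarev) agrees.

+1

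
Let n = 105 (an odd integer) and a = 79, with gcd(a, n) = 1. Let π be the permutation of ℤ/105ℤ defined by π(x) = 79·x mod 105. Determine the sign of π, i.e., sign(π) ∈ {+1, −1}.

Trace 1: π^k(1) = [1, 79, 46, 64, 16, 4] for k=0..5.
The orbit structure of x ↦ 79x mod 105: 27 orbits of sizes [6, 6, 6, 6, 6, 6, 6, 6, 6, 6, 6, 6, 3, 3, 3, 3, 3, 3, 2, 2, 2, 2, 2, 2, 1, 1, 1].
With 27 cycles on 105 points, sign = (−1)^{105−27} = +1.

+1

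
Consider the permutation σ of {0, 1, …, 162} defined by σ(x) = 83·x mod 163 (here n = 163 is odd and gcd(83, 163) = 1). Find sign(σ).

+1

Orbit of 33 under x↦83x: [33, 131, 115, 91, 55, 1, 83]… (length divides ord_163(83)).
3 cycles of lengths [81, 81, 1].
n − c = 163 − 3 = 160; sign = (−1)^160 = +1.
Zolotarev: (83|163) = +1, matching the cycle-count sign.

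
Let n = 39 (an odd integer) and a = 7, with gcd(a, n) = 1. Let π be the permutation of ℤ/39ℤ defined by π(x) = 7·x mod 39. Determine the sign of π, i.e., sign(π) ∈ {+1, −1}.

Trace 25: π^k(25) = [25, 19, 16, 34, 4, 28, 1] for k=0..6.
Decompose π into cycles: lengths [12, 12, 12, 1, 1, 1] (6 cycles, including the fixed point 0).
39 − 6 = 33 transpositions; sign(π) = (−1)^33 = -1.
(7|39)_J = -1 (Zolotarev's lemma cross-check).

-1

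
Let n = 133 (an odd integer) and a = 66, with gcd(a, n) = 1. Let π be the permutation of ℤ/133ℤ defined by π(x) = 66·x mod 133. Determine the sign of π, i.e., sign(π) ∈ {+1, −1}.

Trace 20: π^k(20) = [20, 123, 5, 64, 101, 16, 125] for k=0..6.
The orbit structure of x ↦ 66x mod 133: 10 orbits of sizes [18, 18, 18, 18, 18, 18, 9, 9, 6, 1].
n − c = 133 − 10 = 123; sign = (−1)^123 = -1.

-1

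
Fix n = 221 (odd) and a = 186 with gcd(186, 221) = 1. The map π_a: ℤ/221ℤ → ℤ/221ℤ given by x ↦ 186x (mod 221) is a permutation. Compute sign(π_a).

Trace 220: π^k(220) = [220, 35, 101, 1, 186, 120] for k=0..5.
The orbit structure of x ↦ 186x mod 221: 43 orbits of sizes [6, 6, 6, 6, 6, 6, 6, 6, 6, 6, 6, 6, 6, 6, 6, 6, 6, 6, 6, 6, 6, 6, 6, 6, 6, 6, 6, 6, 6, 6, 6, 6, 6, 6, 2, 2, 2, 2, 2, 2, 2, 2, 1].
sign(π) = (−1)^{n − #cycles} = (−1)^{221−43} = (−1)^178 = +1.
(186|221)_J = +1 (Zolotarev's lemma cross-check).

+1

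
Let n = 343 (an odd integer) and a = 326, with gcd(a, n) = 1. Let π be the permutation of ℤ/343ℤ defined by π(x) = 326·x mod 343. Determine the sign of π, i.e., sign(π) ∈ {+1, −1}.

+1

Trace 106: π^k(106) = [106, 256, 107, 239, 53, 128, 225] for k=0..6.
Cycle type of π: 147×2 + 21×2 + 3×2 + 1; total 7 cycles.
With 7 cycles on 343 points, sign = (−1)^{343−7} = +1.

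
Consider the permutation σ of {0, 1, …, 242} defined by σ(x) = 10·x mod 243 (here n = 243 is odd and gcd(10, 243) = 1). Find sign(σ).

+1

Trace 82: π^k(82) = [82, 91, 181, 109, 118, 208, 136] for k=0..6.
The orbit structure of x ↦ 10x mod 243: 27 orbits of sizes [27, 27, 27, 27, 27, 27, 9, 9, 9, 9, 9, 9, 3, 3, 3, 3, 3, 3, 1, 1, 1, 1, 1, 1, 1, 1, 1].
With 27 cycles on 243 points, sign = (−1)^{243−27} = +1.
The Jacobi symbol (10|243) = +1 (Zolotarev) agrees.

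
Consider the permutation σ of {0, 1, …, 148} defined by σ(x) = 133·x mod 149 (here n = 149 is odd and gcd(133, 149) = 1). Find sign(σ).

Start at x=9: 9 → 5 → 69 → 88 → 82 → 29 → 132 → … (one orbit).
Cycle lengths of π_133 on ℤ/149ℤ: [74, 74, 1]; 3 cycles in total.
Σ(ℓ_i−1) = 149−3 = 146; sign = (−1)^146 = +1.
Check: (133/149) = +1 by Zolotarev.

+1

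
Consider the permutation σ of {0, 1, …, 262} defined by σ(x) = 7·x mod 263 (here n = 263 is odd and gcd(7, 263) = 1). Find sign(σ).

-1

Orbit of 226 under x↦7x: [226, 4, 28, 196, 57, 136, 163]… (length divides ord_263(7)).
The orbit structure of x ↦ 7x mod 263: 2 orbits of sizes [262, 1].
sign(π) = (−1)^{n − #cycles} = (−1)^{263−2} = (−1)^261 = -1.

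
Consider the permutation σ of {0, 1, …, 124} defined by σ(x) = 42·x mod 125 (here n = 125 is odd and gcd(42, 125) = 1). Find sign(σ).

-1

Start at x=113: 113 → 121 → 82 → 69 → 23 → 91 → 72 → … (one orbit).
π_42 has 4 disjoint cycles with lengths [100, 20, 4, 1] on {0,…,124}.
n − c = 125 − 4 = 121; sign = (−1)^121 = -1.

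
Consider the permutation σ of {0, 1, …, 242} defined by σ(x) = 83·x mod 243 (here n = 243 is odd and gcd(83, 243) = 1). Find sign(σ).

-1

Orbit of 178 under x↦83x: [178, 194, 64, 209, 94, 26, 214]… (length divides ord_243(83)).
6 cycles of lengths [162, 54, 18, 6, 2, 1].
Σ(ℓ_i−1) = 243−6 = 237; sign = (−1)^237 = -1.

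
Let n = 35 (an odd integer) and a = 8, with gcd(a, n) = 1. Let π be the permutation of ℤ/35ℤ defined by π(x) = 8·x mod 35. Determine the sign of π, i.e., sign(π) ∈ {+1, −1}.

-1

Orbit of 1 under x↦8x: [1, 8, 29, 22]… (length divides ord_35(8)).
The orbit structure of x ↦ 8x mod 35: 14 orbits of sizes [4, 4, 4, 4, 4, 4, 4, 1, 1, 1, 1, 1, 1, 1].
14 cycles on 35: each ℓ→(−1)^(ℓ−1), product (−1)^21 = -1.
The Jacobi symbol (8|35) = -1 (Zolotarev) agrees.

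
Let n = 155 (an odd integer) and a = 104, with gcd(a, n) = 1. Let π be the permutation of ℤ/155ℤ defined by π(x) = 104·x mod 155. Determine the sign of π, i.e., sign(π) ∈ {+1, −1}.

-1

Start at x=74: 74 → 101 → 119 → 131 → 139 → 41 → 79 → … (one orbit).
8 cycles of lengths [30, 30, 30, 30, 30, 2, 2, 1].
With 8 cycles on 155 points, sign = (−1)^{155−8} = -1.
Check: (104/155) = -1 by Zolotarev.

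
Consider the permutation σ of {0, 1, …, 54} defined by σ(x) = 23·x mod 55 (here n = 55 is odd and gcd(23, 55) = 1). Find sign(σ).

-1

Start at x=1: 1 → 23 → 34 → 12 → 1 (one orbit).
π_23 has 22 disjoint cycles with lengths [4, 4, 4, 4, 4, 4, 4, 4, 4, 4, 4, 1, 1, 1, 1, 1, 1, 1, 1, 1, 1, 1] on {0,…,54}.
n − c = 55 − 22 = 33; sign = (−1)^33 = -1.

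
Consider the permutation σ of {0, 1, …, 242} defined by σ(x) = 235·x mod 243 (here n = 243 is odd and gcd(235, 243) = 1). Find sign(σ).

Orbit of 37 under x↦235x: [37, 190, 181, 10, 163, 154, 226]… (length divides ord_243(235)).
π_235 has 27 disjoint cycles with lengths [27, 27, 27, 27, 27, 27, 9, 9, 9, 9, 9, 9, 3, 3, 3, 3, 3, 3, 1, 1, 1, 1, 1, 1, 1, 1, 1] on {0,…,242}.
243 − 27 = 216 transpositions; sign(π) = (−1)^216 = +1.

+1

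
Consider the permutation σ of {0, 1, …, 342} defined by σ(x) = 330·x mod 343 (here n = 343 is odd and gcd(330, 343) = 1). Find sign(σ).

Orbit of 106 under x↦330x: [106, 337, 78, 15, 148, 134, 316]… (length divides ord_343(330)).
Decompose π into cycles: lengths [49, 49, 49, 49, 49, 49, 7, 7, 7, 7, 7, 7, 1, 1, 1, 1, 1, 1, 1] (19 cycles, including the fixed point 0).
n − c = 343 − 19 = 324; sign = (−1)^324 = +1.
Check: (330/343) = +1 by Zolotarev.

+1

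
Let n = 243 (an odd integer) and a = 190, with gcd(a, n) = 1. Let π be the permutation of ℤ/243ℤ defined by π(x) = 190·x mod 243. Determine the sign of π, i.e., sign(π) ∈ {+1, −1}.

+1

Start at x=217: 217 → 163 → 109 → 55 → 1 → 190 → 136 → … (one orbit).
The orbit structure of x ↦ 190x mod 243: 63 orbits of sizes [9, 9, 9, 9, 9, 9, 9, 9, 9, 9, 9, 9, 9, 9, 9, 9, 9, 9, 3, 3, 3, 3, 3, 3, 3, 3, 3, 3, 3, 3, 3, 3, 3, 3, 3, 3, 1, 1, 1, 1, 1, 1, 1, 1, 1, 1, 1, 1, 1, 1, 1, 1, 1, 1, 1, 1, 1, 1, 1, 1, 1, 1, 1].
63 cycles on 243: each ℓ→(−1)^(ℓ−1), product (−1)^180 = +1.
(190|243)_J = +1 (Zolotarev's lemma cross-check).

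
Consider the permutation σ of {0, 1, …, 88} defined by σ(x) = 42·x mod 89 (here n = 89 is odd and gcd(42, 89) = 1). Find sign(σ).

Start at x=73: 73 → 40 → 78 → 72 → 87 → 5 → 32 → … (one orbit).
3 cycles of lengths [44, 44, 1].
89 − 3 = 86 transpositions; sign(π) = (−1)^86 = +1.
Check: (42/89) = +1 by Zolotarev.

+1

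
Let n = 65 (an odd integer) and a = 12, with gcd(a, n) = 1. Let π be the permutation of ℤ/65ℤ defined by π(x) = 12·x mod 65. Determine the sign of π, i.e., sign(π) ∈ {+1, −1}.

Orbit of 12 under x↦12x: [12, 14, 38, 1]… (length divides ord_65(12)).
The orbit structure of x ↦ 12x mod 65: 20 orbits of sizes [4, 4, 4, 4, 4, 4, 4, 4, 4, 4, 4, 4, 4, 2, 2, 2, 2, 2, 2, 1].
n − c = 65 − 20 = 45; sign = (−1)^45 = -1.
The Jacobi symbol (12|65) = -1 (Zolotarev) agrees.

-1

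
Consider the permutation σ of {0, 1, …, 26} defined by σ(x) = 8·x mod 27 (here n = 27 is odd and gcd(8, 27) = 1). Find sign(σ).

Orbit of 1 under x↦8x: [1, 8, 10, 26, 19, 17]… (length divides ord_27(8)).
Decompose π into cycles: lengths [6, 6, 6, 2, 2, 2, 2, 1] (8 cycles, including the fixed point 0).
8 cycles on 27: each ℓ→(−1)^(ℓ−1), product (−1)^19 = -1.

-1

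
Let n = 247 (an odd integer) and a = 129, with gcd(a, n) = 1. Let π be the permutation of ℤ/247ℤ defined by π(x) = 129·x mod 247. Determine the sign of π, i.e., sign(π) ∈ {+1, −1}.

Trace 66: π^k(66) = [66, 116, 144, 51, 157, 246, 118] for k=0..6.
The orbit structure of x ↦ 129x mod 247: 20 orbits of sizes [18, 18, 18, 18, 18, 18, 18, 18, 18, 18, 18, 18, 18, 2, 2, 2, 2, 2, 2, 1].
20 cycles on 247: each ℓ→(−1)^(ℓ−1), product (−1)^227 = -1.
The Jacobi symbol (129|247) = -1 (Zolotarev) agrees.

-1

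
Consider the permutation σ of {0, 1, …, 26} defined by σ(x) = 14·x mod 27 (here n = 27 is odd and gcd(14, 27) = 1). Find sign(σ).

-1

Start at x=7: 7 → 17 → 22 → 11 → 19 → 23 → 25 → … (one orbit).
The orbit structure of x ↦ 14x mod 27: 4 orbits of sizes [18, 6, 2, 1].
With 4 cycles on 27 points, sign = (−1)^{27−4} = -1.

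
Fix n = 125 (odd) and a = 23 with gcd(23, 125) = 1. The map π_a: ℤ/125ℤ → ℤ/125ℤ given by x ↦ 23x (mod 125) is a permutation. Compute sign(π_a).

-1

Orbit of 69 under x↦23x: [69, 87, 1, 23, 29, 42, 91]… (length divides ord_125(23)).
The orbit structure of x ↦ 23x mod 125: 4 orbits of sizes [100, 20, 4, 1].
With 4 cycles on 125 points, sign = (−1)^{125−4} = -1.
Zolotarev: (23|125) = -1, matching the cycle-count sign.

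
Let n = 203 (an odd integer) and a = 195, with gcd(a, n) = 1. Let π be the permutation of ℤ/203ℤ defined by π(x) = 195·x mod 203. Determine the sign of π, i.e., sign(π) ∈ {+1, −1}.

+1

Start at x=78: 78 → 188 → 120 → 55 → 169 → 69 → 57 → … (one orbit).
The orbit structure of x ↦ 195x mod 203: 11 orbits of sizes [28, 28, 28, 28, 28, 28, 28, 2, 2, 2, 1].
sign(π) = (−1)^{n − #cycles} = (−1)^{203−11} = (−1)^192 = +1.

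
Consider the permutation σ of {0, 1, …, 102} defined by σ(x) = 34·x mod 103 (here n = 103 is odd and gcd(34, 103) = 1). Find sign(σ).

Trace 30: π^k(30) = [30, 93, 72, 79, 8, 66, 81] for k=0..6.
7 cycles of lengths [17, 17, 17, 17, 17, 17, 1].
sign(π) = (−1)^{n − #cycles} = (−1)^{103−7} = (−1)^96 = +1.
The Jacobi symbol (34|103) = +1 (Zolotarev) agrees.

+1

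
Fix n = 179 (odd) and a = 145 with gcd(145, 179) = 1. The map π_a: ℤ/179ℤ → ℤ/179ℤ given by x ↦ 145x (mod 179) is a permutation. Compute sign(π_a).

+1

Orbit of 144 under x↦145x: [144, 116, 173, 25, 45, 81, 110]… (length divides ord_179(145)).
π_145 has 3 disjoint cycles with lengths [89, 89, 1] on {0,…,178}.
n − c = 179 − 3 = 176; sign = (−1)^176 = +1.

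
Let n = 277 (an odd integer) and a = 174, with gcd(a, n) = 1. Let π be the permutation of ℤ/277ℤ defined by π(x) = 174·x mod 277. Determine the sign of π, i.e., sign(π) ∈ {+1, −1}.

-1

Trace 80: π^k(80) = [80, 70, 269, 270, 167, 250, 11] for k=0..6.
Cycle type of π: 276 + 1; total 2 cycles.
n − c = 277 − 2 = 275; sign = (−1)^275 = -1.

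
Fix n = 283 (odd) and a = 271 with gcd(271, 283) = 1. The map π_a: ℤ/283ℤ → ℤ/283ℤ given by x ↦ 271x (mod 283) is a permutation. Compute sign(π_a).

Orbit of 71 under x↦271x: [71, 280, 36, 134, 90, 52, 225]… (length divides ord_283(271)).
π_271 has 3 disjoint cycles with lengths [141, 141, 1] on {0,…,282}.
3 cycles on 283: each ℓ→(−1)^(ℓ−1), product (−1)^280 = +1.
Check: (271/283) = +1 by Zolotarev.

+1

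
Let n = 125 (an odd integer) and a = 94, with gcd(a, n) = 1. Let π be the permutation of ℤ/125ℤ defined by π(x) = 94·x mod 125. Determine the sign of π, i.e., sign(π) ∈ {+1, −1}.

+1

Start at x=49: 49 → 106 → 89 → 116 → 29 → 101 → 119 → … (one orbit).
7 cycles of lengths [50, 50, 10, 10, 2, 2, 1].
With 7 cycles on 125 points, sign = (−1)^{125−7} = +1.
Check: (94/125) = +1 by Zolotarev.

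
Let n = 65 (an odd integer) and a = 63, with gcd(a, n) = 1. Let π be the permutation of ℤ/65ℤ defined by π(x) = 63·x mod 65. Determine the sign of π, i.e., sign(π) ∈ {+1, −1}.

+1

Trace 57: π^k(57) = [57, 16, 33, 64, 2, 61, 8] for k=0..6.
Cycle lengths of π_63 on ℤ/65ℤ: [12, 12, 12, 12, 12, 4, 1]; 7 cycles in total.
Σ(ℓ_i−1) = 65−7 = 58; sign = (−1)^58 = +1.
Via Zolotarev, sign(π_{63}) = (63|65) = +1.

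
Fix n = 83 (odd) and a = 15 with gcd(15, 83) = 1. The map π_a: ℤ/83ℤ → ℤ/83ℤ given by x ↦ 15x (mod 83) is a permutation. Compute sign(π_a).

Trace 23: π^k(23) = [23, 13, 29, 20, 51, 18, 21] for k=0..6.
Cycle lengths of π_15 on ℤ/83ℤ: [82, 1]; 2 cycles in total.
Σ(ℓ_i−1) = 83−2 = 81; sign = (−1)^81 = -1.
(15|83)_J = -1 (Zolotarev's lemma cross-check).

-1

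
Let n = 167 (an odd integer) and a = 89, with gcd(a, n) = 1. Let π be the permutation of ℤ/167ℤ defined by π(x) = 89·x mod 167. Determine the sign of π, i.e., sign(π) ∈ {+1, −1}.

Trace 36: π^k(36) = [36, 31, 87, 61, 85, 50, 108] for k=0..6.
Cycle lengths of π_89 on ℤ/167ℤ: [83, 83, 1]; 3 cycles in total.
3 cycles on 167: each ℓ→(−1)^(ℓ−1), product (−1)^164 = +1.

+1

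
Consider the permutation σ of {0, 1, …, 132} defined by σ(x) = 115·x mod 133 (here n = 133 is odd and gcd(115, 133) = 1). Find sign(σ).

Start at x=115: 115 → 58 → 20 → 39 → 96 → 1 → 115 (one orbit).
Cycle lengths of π_115 on ℤ/133ℤ: [6, 6, 6, 6, 6, 6, 6, 6, 6, 6, 6, 6, 6, 6, 6, 6, 6, 6, 6, 1, 1, 1, 1, 1, 1, 1, 1, 1, 1, 1, 1, 1, 1, 1, 1, 1, 1, 1]; 38 cycles in total.
With 38 cycles on 133 points, sign = (−1)^{133−38} = -1.

-1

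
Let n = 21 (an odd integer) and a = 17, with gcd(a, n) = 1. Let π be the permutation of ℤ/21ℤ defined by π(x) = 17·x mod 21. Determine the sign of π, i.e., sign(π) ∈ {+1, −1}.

+1

Start at x=20: 20 → 4 → 5 → 1 → 17 → 16 → 20 (one orbit).
Cycle lengths of π_17 on ℤ/21ℤ: [6, 6, 6, 2, 1]; 5 cycles in total.
sign(π) = (−1)^{n − #cycles} = (−1)^{21−5} = (−1)^16 = +1.
Zolotarev: (17|21) = +1, matching the cycle-count sign.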